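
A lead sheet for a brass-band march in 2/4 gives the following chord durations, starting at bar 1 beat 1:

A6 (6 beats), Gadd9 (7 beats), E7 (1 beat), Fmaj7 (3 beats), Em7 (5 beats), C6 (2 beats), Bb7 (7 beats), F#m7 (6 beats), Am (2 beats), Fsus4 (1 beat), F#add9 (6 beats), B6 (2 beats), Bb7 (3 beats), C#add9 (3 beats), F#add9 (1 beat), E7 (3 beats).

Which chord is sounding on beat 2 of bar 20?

Fsus4

Beat 2 of bar 20 is beat (20−1)×2 + 2 = 40 overall.
Running totals: A6 ends at 6, Gadd9 ends at 13, E7 ends at 14, Fmaj7 ends at 17, Em7 ends at 22, C6 ends at 24, Bb7 ends at 31, F#m7 ends at 37, Am ends at 39, Fsus4 ends at 40.
Beat 40 falls within Fsus4.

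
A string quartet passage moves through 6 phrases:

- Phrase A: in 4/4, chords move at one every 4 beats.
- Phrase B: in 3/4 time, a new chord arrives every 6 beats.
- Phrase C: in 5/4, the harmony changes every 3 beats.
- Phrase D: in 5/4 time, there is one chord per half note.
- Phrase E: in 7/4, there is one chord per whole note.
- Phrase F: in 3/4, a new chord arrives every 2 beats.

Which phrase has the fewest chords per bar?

A: 4/4 = 1 chord/bar.
B: 3/6 = 0.5 chords/bar.
C: 5/3 = 5/3 chords/bar.
D: 5/2 = 2.5 chords/bar.
E: 7/4 = 1.75 chords/bar.
F: 3/2 = 1.5 chords/bar.
Slowest is B at 0.5 chords/bar.

Phrase B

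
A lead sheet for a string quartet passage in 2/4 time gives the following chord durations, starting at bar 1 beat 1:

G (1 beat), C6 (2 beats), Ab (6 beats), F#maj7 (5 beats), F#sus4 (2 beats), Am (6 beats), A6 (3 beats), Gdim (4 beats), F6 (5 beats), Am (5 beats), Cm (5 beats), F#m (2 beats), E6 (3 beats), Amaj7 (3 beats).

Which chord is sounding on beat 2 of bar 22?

Beat 2 of bar 22 is beat (22−1)×2 + 2 = 44 overall.
Running totals: G ends at 1, C6 ends at 3, Ab ends at 9, F#maj7 ends at 14, F#sus4 ends at 16, Am ends at 22, A6 ends at 25, Gdim ends at 29, F6 ends at 34, Am ends at 39, Cm ends at 44.
Beat 44 falls within Cm.

Cm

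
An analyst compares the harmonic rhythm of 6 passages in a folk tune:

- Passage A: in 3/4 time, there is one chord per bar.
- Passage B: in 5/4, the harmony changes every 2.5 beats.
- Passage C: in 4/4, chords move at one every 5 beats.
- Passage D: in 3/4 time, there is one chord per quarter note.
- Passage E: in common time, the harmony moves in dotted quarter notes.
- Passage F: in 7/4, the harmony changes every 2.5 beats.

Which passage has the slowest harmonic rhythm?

A: 3/3 = 1 chord/bar.
B: 5/2.5 = 2 chords/bar.
C: 4/5 = 0.8 chords/bar.
D: 3/1 = 3 chords/bar.
E: 4/1.5 = 8/3 chords/bar.
F: 7/2.5 = 2.8 chords/bar.
Slowest is C at 0.8 chords/bar.

Passage C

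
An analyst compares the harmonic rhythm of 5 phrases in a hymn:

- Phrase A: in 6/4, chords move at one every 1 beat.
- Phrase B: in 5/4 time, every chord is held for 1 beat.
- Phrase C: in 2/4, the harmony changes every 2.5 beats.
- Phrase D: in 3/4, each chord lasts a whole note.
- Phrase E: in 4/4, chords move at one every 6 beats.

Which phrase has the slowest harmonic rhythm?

Phrase E

A: each chord is 1 beat in 6/4, so 6 per bar.
B: each chord is 1 beat in 5/4, so 5 per bar.
C: each chord is 2.5 beats in 2/4, so 0.8 per bar.
D: each chord is 4 beats in 3/4, so 0.75 per bar.
E: each chord is 6 beats in 4/4, so 2/3 per bar.
Slowest is E at 2/3 chords/bar.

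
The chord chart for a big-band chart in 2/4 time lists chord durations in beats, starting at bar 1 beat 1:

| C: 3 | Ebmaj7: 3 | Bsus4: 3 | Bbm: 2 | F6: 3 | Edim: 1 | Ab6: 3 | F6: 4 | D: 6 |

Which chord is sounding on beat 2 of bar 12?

Beat 2 of bar 12 is beat (12−1)×2 + 2 = 24 overall.
Running totals: C ends at 3, Ebmaj7 ends at 6, Bsus4 ends at 9, Bbm ends at 11, F6 ends at 14, Edim ends at 15, Ab6 ends at 18, F6 ends at 22, D ends at 28.
Beat 24 falls within D.

D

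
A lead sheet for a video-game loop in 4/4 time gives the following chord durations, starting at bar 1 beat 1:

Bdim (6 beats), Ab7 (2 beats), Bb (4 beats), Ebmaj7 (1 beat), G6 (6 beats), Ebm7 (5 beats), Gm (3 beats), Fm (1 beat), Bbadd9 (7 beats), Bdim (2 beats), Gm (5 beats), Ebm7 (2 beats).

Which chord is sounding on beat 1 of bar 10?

Bdim

Beat 1 of bar 10 is beat (10−1)×4 + 1 = 37 overall.
Running totals: Bdim ends at 6, Ab7 ends at 8, Bb ends at 12, Ebmaj7 ends at 13, G6 ends at 19, Ebm7 ends at 24, Gm ends at 27, Fm ends at 28, Bbadd9 ends at 35, Bdim ends at 37.
Beat 37 falls within Bdim.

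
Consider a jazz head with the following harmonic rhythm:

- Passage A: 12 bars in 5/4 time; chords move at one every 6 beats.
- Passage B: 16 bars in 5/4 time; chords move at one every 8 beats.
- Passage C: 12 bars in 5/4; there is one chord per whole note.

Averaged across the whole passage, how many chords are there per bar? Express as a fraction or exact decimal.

0.875 chords per bar

A: 12 × 5 = 60 beats ÷ 6 = 10 chords.
B: 16 × 5 = 80 beats ÷ 8 = 10 chords.
C: 12 × 5 = 60 beats ÷ 4 = 15 chords.
Overall: 35 chords over 40 bars → 35/40 = 0.875 chords per bar.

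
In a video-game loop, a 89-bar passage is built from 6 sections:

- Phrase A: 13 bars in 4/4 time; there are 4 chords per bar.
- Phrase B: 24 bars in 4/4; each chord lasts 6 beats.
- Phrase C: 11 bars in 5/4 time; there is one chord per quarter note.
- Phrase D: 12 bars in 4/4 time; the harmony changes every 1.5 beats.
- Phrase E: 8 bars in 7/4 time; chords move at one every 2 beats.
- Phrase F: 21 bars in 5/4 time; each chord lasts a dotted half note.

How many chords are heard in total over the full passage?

A: 13 bars × 4 beats = 52 beats; 1 beat/chord → 52 chords.
B: 24 bars × 4 beats = 96 beats; 6 beats/chord → 16 chords.
C: 11 bars × 5 beats = 55 beats; 1 beat/chord → 55 chords.
D: 12 bars × 4 beats = 48 beats; 1.5 beats/chord → 32 chords.
E: 8 bars × 7 beats = 56 beats; 2 beats/chord → 28 chords.
F: 21 bars × 5 beats = 105 beats; 3 beats/chord → 35 chords.
Total: 52 + 16 + 55 + 32 + 28 + 35 = 218.

218 chords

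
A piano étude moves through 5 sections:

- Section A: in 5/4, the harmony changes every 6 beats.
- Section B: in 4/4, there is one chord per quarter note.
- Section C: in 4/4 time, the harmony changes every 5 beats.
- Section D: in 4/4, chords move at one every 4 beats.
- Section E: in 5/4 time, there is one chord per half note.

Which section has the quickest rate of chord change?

A: 5 beats/bar ÷ 6 beats/chord = 5/6 chords/bar.
B: 4 beats/bar ÷ 1 beat/chord = 4 chords/bar.
C: 4 beats/bar ÷ 5 beats/chord = 0.8 chords/bar.
D: 4 beats/bar ÷ 4 beats/chord = 1 chord/bar.
E: 5 beats/bar ÷ 2 beats/chord = 2.5 chords/bar.
Fastest is B at 4 chords/bar.

Section B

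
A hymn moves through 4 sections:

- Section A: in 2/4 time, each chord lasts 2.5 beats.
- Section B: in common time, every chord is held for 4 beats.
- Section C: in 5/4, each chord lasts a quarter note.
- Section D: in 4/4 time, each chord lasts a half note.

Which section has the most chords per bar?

Section C

A: each chord is 2.5 beats in 2/4, so 0.8 per bar.
B: each chord is 4 beats in 4/4, so 1 per bar.
C: each chord is 1 beat in 5/4, so 5 per bar.
D: each chord is 2 beats in 4/4, so 2 per bar.
Fastest is C at 5 chords/bar.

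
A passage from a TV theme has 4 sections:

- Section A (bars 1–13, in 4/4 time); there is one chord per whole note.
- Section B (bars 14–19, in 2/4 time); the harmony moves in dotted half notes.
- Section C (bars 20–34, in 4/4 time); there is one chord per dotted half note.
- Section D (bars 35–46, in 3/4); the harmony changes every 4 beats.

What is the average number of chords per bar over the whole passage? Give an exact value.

A: 13 × 4 = 52 beats ÷ 4 = 13 chords.
B: 6 × 2 = 12 beats ÷ 3 = 4 chords.
C: 15 × 4 = 60 beats ÷ 3 = 20 chords.
D: 12 × 3 = 36 beats ÷ 4 = 9 chords.
Overall: 46 chords over 46 bars → 46/46 = 1 chords per bar.

1 chords per bar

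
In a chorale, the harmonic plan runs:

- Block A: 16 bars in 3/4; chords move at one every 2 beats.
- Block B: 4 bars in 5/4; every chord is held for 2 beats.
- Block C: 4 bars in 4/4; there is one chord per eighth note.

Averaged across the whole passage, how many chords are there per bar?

A: 16 bars of 3 beats is 48 beats; at 2 beats each that's 24 chords.
B: 4 bars of 5 beats is 20 beats; at 2 beats each that's 10 chords.
C: 4 bars of 4 beats is 16 beats; at 0.5 beats each that's 32 chords.
Overall: 66 chords over 24 bars → 66/24 = 2.75 chords per bar.

2.75 chords per bar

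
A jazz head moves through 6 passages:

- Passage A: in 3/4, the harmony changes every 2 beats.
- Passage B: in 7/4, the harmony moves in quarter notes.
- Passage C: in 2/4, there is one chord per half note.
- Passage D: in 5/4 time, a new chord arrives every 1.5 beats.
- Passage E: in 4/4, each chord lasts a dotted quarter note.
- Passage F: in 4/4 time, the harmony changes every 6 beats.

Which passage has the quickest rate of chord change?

Passage B

A: 3/2 = 1.5 chords/bar.
B: 7/1 = 7 chords/bar.
C: 2/2 = 1 chord/bar.
D: 5/1.5 = 10/3 chords/bar.
E: 4/1.5 = 8/3 chords/bar.
F: 4/6 = 2/3 chords/bar.
Fastest is B at 7 chords/bar.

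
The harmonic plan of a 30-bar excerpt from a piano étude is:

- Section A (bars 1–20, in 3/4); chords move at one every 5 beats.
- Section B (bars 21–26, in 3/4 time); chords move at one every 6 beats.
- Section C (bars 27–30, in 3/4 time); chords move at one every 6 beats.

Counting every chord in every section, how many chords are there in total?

A: 20 bars × 3 beats = 60 beats; 5 beats/chord → 12 chords.
B: 6 bars × 3 beats = 18 beats; 6 beats/chord → 3 chords.
C: 4 bars × 3 beats = 12 beats; 6 beats/chord → 2 chords.
Total: 12 + 3 + 2 = 17.

17 chords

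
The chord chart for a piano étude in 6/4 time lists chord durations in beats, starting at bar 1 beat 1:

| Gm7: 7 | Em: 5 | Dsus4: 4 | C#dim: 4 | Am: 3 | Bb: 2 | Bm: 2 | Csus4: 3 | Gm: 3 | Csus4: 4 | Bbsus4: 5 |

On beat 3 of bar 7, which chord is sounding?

Beat 3 of bar 7 is beat (7−1)×6 + 3 = 39 overall.
Running totals: Gm7 ends at 7, Em ends at 12, Dsus4 ends at 16, C#dim ends at 20, Am ends at 23, Bb ends at 25, Bm ends at 27, Csus4 ends at 30, Gm ends at 33, Csus4 ends at 37, Bbsus4 ends at 42.
Beat 39 falls within Bbsus4.

Bbsus4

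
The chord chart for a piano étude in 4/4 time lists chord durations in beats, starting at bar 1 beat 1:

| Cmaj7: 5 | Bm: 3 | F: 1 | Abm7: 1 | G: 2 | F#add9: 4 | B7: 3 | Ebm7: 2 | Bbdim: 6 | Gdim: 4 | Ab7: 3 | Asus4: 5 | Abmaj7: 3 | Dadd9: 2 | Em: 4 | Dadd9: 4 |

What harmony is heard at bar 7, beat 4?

Beat 4 of bar 7 is beat (7−1)×4 + 4 = 28 overall.
Running totals: Cmaj7 ends at 5, Bm ends at 8, F ends at 9, Abm7 ends at 10, G ends at 12, F#add9 ends at 16, B7 ends at 19, Ebm7 ends at 21, Bbdim ends at 27, Gdim ends at 31.
Beat 28 falls within Gdim.

Gdim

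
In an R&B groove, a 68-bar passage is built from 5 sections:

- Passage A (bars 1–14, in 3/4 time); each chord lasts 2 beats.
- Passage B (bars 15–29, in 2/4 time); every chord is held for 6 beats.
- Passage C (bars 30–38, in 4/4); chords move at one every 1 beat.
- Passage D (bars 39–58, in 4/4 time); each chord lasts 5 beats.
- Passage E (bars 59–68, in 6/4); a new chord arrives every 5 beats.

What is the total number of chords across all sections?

90 chords

A: 14 bars × 3 beats = 42 beats; 2 beats/chord → 21 chords.
B: 15 bars × 2 beats = 30 beats; 6 beats/chord → 5 chords.
C: 9 bars × 4 beats = 36 beats; 1 beat/chord → 36 chords.
D: 20 bars × 4 beats = 80 beats; 5 beats/chord → 16 chords.
E: 10 bars × 6 beats = 60 beats; 5 beats/chord → 12 chords.
Total: 21 + 5 + 36 + 16 + 12 = 90.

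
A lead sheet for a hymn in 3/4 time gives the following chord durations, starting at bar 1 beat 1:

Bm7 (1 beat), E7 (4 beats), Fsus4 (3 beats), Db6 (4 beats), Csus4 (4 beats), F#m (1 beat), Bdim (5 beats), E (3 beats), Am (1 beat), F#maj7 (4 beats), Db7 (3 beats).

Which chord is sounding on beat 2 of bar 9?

Beat 2 of bar 9 is beat (9−1)×3 + 2 = 26 overall.
Running totals: Bm7 ends at 1, E7 ends at 5, Fsus4 ends at 8, Db6 ends at 12, Csus4 ends at 16, F#m ends at 17, Bdim ends at 22, E ends at 25, Am ends at 26.
Beat 26 falls within Am.

Am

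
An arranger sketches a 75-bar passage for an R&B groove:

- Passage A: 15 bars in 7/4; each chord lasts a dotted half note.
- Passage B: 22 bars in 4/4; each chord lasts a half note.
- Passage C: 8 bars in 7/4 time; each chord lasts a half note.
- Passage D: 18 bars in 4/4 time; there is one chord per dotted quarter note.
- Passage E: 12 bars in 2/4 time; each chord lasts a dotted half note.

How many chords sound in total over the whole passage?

A: 15·7 = 105 beats, 105/3 = 35 chords.
B: 22·4 = 88 beats, 88/2 = 44 chords.
C: 8·7 = 56 beats, 56/2 = 28 chords.
D: 18·4 = 72 beats, 72/1.5 = 48 chords.
E: 12·2 = 24 beats, 24/3 = 8 chords.
Total: 35 + 44 + 28 + 48 + 8 = 163.

163 chords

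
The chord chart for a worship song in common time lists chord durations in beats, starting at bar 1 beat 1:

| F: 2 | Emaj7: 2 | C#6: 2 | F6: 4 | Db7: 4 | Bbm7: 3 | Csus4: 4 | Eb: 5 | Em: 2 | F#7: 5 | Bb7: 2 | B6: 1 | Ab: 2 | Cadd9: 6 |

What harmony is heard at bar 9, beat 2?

Bb7

Beat 2 of bar 9 is beat (9−1)×4 + 2 = 34 overall.
Running totals: F ends at 2, Emaj7 ends at 4, C#6 ends at 6, F6 ends at 10, Db7 ends at 14, Bbm7 ends at 17, Csus4 ends at 21, Eb ends at 26, Em ends at 28, F#7 ends at 33, Bb7 ends at 35.
Beat 34 falls within Bb7.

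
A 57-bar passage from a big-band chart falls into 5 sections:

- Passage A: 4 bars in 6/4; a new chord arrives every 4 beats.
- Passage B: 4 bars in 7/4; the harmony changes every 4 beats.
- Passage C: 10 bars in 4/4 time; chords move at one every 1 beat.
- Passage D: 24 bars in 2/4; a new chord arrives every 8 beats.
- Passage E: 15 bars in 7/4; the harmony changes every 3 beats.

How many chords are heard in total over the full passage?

94 chords

A has 24 beats and chords last 4 each, so 6 chords.
B has 28 beats and chords last 4 each, so 7 chords.
C has 40 beats and chords last 1 each, so 40 chords.
D has 48 beats and chords last 8 each, so 6 chords.
E has 105 beats and chords last 3 each, so 35 chords.
Total: 6 + 7 + 40 + 6 + 35 = 94.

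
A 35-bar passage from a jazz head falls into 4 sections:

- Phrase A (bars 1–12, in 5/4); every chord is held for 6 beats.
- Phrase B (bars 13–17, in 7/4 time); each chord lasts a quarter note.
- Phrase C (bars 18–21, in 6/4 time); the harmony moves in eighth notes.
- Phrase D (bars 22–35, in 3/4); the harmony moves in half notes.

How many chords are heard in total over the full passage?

114 chords

A: 12·5 = 60 beats, 60/6 = 10 chords.
B: 5·7 = 35 beats, 35/1 = 35 chords.
C: 4·6 = 24 beats, 24/0.5 = 48 chords.
D: 14·3 = 42 beats, 42/2 = 21 chords.
Total: 10 + 35 + 48 + 21 = 114.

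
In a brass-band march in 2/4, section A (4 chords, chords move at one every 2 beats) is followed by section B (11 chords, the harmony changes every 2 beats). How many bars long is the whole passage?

15 bars

A: 4 × 2 = 8 beats = 4 bars.
B: 11 × 2 = 22 beats = 11 bars.
Total: 4 + 11 = 15 bars.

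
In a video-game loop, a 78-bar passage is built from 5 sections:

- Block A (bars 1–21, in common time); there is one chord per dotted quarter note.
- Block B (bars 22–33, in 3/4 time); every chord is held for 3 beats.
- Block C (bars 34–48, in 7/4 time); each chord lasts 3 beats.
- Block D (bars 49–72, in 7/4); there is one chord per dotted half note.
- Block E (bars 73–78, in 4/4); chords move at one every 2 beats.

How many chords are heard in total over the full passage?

A: 21·4 = 84 beats, 84/1.5 = 56 chords.
B: 12·3 = 36 beats, 36/3 = 12 chords.
C: 15·7 = 105 beats, 105/3 = 35 chords.
D: 24·7 = 168 beats, 168/3 = 56 chords.
E: 6·4 = 24 beats, 24/2 = 12 chords.
Total: 56 + 12 + 35 + 56 + 12 = 171.

171 chords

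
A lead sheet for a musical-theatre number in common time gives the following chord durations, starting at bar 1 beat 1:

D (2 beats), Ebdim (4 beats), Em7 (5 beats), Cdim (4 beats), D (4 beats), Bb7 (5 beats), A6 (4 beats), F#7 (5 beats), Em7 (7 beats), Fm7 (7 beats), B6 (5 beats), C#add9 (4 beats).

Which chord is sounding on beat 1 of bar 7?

A6

Beat 1 of bar 7 is beat (7−1)×4 + 1 = 25 overall.
Running totals: D ends at 2, Ebdim ends at 6, Em7 ends at 11, Cdim ends at 15, D ends at 19, Bb7 ends at 24, A6 ends at 28.
Beat 25 falls within A6.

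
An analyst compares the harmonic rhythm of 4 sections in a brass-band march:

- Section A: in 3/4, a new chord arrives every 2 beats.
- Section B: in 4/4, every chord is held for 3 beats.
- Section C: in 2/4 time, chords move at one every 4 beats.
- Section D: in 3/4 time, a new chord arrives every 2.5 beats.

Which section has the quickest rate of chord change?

A: 3/2 = 1.5 chords/bar.
B: 4/3 = 4/3 chords/bar.
C: 2/4 = 0.5 chords/bar.
D: 3/2.5 = 1.2 chords/bar.
Fastest is A at 1.5 chords/bar.

Section A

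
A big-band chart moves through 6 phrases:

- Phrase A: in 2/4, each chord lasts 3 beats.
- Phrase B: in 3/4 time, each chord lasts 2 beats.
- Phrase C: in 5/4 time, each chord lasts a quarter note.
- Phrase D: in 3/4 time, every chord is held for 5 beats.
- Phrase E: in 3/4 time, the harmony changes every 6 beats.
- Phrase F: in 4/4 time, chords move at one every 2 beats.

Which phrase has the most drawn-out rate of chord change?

Phrase E

A: each chord is 3 beats in 2/4, so 2/3 per bar.
B: each chord is 2 beats in 3/4, so 1.5 per bar.
C: each chord is 1 beat in 5/4, so 5 per bar.
D: each chord is 5 beats in 3/4, so 0.6 per bar.
E: each chord is 6 beats in 3/4, so 0.5 per bar.
F: each chord is 2 beats in 4/4, so 2 per bar.
Slowest is E at 0.5 chords/bar.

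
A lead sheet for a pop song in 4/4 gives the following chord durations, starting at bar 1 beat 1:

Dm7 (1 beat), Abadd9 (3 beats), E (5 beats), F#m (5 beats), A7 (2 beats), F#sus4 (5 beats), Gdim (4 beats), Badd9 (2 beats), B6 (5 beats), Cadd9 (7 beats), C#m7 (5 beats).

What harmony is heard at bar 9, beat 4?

Beat 4 of bar 9 is beat (9−1)×4 + 4 = 36 overall.
Running totals: Dm7 ends at 1, Abadd9 ends at 4, E ends at 9, F#m ends at 14, A7 ends at 16, F#sus4 ends at 21, Gdim ends at 25, Badd9 ends at 27, B6 ends at 32, Cadd9 ends at 39.
Beat 36 falls within Cadd9.

Cadd9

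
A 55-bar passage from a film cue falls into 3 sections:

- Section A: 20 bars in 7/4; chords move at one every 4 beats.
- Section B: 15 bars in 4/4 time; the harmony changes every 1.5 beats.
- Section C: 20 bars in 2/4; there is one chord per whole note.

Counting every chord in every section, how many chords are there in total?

85 chords

A: 20 bars × 7 beats = 140 beats; 4 beats/chord → 35 chords.
B: 15 bars × 4 beats = 60 beats; 1.5 beats/chord → 40 chords.
C: 20 bars × 2 beats = 40 beats; 4 beats/chord → 10 chords.
Total: 35 + 40 + 10 = 85.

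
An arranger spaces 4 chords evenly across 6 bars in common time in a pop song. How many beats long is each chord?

6 beats

6 bars × 4 beats/bar = 24 beats total.
24 beats ÷ 4 chords = 6 beats per chord.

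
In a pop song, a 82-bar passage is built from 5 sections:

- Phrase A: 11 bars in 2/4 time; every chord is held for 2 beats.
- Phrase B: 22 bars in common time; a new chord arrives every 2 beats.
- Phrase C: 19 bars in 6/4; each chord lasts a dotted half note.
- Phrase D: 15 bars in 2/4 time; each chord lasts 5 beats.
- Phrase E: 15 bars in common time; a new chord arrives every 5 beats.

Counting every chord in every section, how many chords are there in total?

A has 22 beats and chords last 2 each, so 11 chords.
B has 88 beats and chords last 2 each, so 44 chords.
C has 114 beats and chords last 3 each, so 38 chords.
D has 30 beats and chords last 5 each, so 6 chords.
E has 60 beats and chords last 5 each, so 12 chords.
Total: 11 + 44 + 38 + 6 + 12 = 111.

111 chords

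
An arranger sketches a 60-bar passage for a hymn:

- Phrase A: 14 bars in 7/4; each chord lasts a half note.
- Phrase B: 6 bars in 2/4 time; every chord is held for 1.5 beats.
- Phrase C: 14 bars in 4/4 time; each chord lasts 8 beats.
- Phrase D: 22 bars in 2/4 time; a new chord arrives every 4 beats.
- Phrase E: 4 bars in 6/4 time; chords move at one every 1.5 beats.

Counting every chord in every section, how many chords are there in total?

91 chords

A: 14·7 = 98 beats, 98/2 = 49 chords.
B: 6·2 = 12 beats, 12/1.5 = 8 chords.
C: 14·4 = 56 beats, 56/8 = 7 chords.
D: 22·2 = 44 beats, 44/4 = 11 chords.
E: 4·6 = 24 beats, 24/1.5 = 16 chords.
Total: 49 + 8 + 7 + 11 + 16 = 91.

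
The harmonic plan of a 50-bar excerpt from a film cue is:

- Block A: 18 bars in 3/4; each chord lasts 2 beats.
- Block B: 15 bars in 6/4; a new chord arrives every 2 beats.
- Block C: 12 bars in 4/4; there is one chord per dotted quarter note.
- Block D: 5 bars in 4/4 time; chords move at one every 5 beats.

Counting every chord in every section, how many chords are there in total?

108 chords

A has 54 beats and chords last 2 each, so 27 chords.
B has 90 beats and chords last 2 each, so 45 chords.
C has 48 beats and chords last 1.5 each, so 32 chords.
D has 20 beats and chords last 5 each, so 4 chords.
Total: 27 + 45 + 32 + 4 = 108.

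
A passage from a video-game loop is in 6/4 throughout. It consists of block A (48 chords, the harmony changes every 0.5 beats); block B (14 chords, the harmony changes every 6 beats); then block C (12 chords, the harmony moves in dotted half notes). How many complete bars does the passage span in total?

A: 48 × 0.5 = 24 beats = 4 bars.
B: 14 × 6 = 84 beats = 14 bars.
C: 12 × 3 = 36 beats = 6 bars.
Total: 4 + 14 + 6 = 24 bars.

24 bars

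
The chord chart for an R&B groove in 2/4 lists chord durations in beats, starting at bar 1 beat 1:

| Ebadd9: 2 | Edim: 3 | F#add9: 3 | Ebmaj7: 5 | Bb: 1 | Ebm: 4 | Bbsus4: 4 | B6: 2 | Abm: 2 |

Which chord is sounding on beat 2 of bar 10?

Bbsus4

Beat 2 of bar 10 is beat (10−1)×2 + 2 = 20 overall.
Running totals: Ebadd9 ends at 2, Edim ends at 5, F#add9 ends at 8, Ebmaj7 ends at 13, Bb ends at 14, Ebm ends at 18, Bbsus4 ends at 22.
Beat 20 falls within Bbsus4.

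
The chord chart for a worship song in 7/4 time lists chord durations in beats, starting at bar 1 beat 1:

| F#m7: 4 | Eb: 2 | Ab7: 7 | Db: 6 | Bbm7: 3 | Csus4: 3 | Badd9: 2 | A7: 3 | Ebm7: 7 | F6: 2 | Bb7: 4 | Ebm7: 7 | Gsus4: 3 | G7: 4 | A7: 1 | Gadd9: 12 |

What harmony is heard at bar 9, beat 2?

A7

Beat 2 of bar 9 is beat (9−1)×7 + 2 = 58 overall.
Running totals: F#m7 ends at 4, Eb ends at 6, Ab7 ends at 13, Db ends at 19, Bbm7 ends at 22, Csus4 ends at 25, Badd9 ends at 27, A7 ends at 30, Ebm7 ends at 37, F6 ends at 39, Bb7 ends at 43, Ebm7 ends at 50, Gsus4 ends at 53, G7 ends at 57, A7 ends at 58.
Beat 58 falls within A7.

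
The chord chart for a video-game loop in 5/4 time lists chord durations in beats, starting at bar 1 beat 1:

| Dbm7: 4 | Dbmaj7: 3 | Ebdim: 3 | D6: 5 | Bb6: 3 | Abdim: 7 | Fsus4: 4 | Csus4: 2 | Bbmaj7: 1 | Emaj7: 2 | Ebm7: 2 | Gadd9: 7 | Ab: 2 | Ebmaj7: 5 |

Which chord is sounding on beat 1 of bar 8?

Ebm7

Beat 1 of bar 8 is beat (8−1)×5 + 1 = 36 overall.
Running totals: Dbm7 ends at 4, Dbmaj7 ends at 7, Ebdim ends at 10, D6 ends at 15, Bb6 ends at 18, Abdim ends at 25, Fsus4 ends at 29, Csus4 ends at 31, Bbmaj7 ends at 32, Emaj7 ends at 34, Ebm7 ends at 36.
Beat 36 falls within Ebm7.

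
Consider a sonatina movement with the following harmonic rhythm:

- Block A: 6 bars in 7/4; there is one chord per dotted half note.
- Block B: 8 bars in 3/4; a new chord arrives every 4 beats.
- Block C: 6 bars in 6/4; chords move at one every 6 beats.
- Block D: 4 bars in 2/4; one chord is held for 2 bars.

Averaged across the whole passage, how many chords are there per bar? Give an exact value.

A: 6 bars of 7 beats is 42 beats; at 3 beats each that's 14 chords.
B: 8 bars of 3 beats is 24 beats; at 4 beats each that's 6 chords.
C: 6 bars of 6 beats is 36 beats; at 6 beats each that's 6 chords.
D: 4 bars of 2 beats is 8 beats; at 4 beats each that's 2 chords.
Overall: 28 chords over 24 bars → 28/24 = 7/6 chords per bar.

7/6 chords per bar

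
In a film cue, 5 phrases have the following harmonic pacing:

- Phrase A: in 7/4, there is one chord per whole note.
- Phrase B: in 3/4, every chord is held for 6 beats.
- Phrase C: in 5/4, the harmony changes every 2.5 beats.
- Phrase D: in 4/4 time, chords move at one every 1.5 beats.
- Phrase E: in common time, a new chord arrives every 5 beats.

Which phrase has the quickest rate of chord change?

A: 7 beats/bar ÷ 4 beats/chord = 1.75 chords/bar.
B: 3 beats/bar ÷ 6 beats/chord = 0.5 chords/bar.
C: 5 beats/bar ÷ 2.5 beats/chord = 2 chords/bar.
D: 4 beats/bar ÷ 1.5 beats/chord = 8/3 chords/bar.
E: 4 beats/bar ÷ 5 beats/chord = 0.8 chords/bar.
Fastest is D at 8/3 chords/bar.

Phrase D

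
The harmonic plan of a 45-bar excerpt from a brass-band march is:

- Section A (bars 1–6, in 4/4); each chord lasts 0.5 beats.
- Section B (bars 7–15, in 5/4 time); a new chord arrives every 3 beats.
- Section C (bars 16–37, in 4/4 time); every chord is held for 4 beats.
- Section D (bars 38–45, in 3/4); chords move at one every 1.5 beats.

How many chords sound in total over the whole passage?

A: 6·4 = 24 beats, 24/0.5 = 48 chords.
B: 9·5 = 45 beats, 45/3 = 15 chords.
C: 22·4 = 88 beats, 88/4 = 22 chords.
D: 8·3 = 24 beats, 24/1.5 = 16 chords.
Total: 48 + 15 + 22 + 16 = 101.

101 chords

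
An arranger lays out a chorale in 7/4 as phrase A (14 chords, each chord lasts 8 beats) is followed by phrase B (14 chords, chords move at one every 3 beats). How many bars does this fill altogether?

A: 14 × 8 = 112 beats = 16 bars.
B: 14 × 3 = 42 beats = 6 bars.
Total: 16 + 6 = 22 bars.

22 bars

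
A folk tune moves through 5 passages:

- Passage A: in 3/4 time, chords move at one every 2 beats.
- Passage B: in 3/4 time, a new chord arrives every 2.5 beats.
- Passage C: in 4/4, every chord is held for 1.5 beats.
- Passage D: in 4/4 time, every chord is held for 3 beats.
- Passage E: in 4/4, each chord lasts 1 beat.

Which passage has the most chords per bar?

Passage E

A: 3 beats/bar ÷ 2 beats/chord = 1.5 chords/bar.
B: 3 beats/bar ÷ 2.5 beats/chord = 1.2 chords/bar.
C: 4 beats/bar ÷ 1.5 beats/chord = 8/3 chords/bar.
D: 4 beats/bar ÷ 3 beats/chord = 4/3 chords/bar.
E: 4 beats/bar ÷ 1 beat/chord = 4 chords/bar.
Fastest is E at 4 chords/bar.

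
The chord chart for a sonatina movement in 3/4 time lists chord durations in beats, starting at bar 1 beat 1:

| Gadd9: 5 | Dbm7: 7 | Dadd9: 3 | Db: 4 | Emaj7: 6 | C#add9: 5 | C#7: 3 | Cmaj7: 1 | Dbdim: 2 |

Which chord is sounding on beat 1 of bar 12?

Beat 1 of bar 12 is beat (12−1)×3 + 1 = 34 overall.
Running totals: Gadd9 ends at 5, Dbm7 ends at 12, Dadd9 ends at 15, Db ends at 19, Emaj7 ends at 25, C#add9 ends at 30, C#7 ends at 33, Cmaj7 ends at 34.
Beat 34 falls within Cmaj7.

Cmaj7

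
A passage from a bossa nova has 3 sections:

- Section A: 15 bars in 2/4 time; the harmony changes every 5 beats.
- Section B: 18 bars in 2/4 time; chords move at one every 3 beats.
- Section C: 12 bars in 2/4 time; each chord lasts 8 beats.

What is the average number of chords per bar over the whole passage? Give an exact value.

A: 15 × 2 = 30 beats ÷ 5 = 6 chords.
B: 18 × 2 = 36 beats ÷ 3 = 12 chords.
C: 12 × 2 = 24 beats ÷ 8 = 3 chords.
Overall: 21 chords over 45 bars → 21/45 = 7/15 chords per bar.

7/15 chords per bar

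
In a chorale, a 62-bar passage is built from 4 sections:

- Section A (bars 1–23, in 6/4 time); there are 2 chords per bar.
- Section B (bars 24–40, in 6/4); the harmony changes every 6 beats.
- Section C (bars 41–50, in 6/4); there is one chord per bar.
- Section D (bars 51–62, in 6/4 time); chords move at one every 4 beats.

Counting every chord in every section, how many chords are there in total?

91 chords

A: 23·6 = 138 beats, 138/3 = 46 chords.
B: 17·6 = 102 beats, 102/6 = 17 chords.
C: 10·6 = 60 beats, 60/6 = 10 chords.
D: 12·6 = 72 beats, 72/4 = 18 chords.
Total: 46 + 17 + 10 + 18 = 91.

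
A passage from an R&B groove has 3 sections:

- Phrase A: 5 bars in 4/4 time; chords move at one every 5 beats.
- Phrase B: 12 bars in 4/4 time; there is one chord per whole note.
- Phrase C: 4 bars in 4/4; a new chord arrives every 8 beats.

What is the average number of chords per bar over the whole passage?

6/7 chords per bar

A: 5 bars of 4 beats is 20 beats; at 5 beats each that's 4 chords.
B: 12 bars of 4 beats is 48 beats; at 4 beats each that's 12 chords.
C: 4 bars of 4 beats is 16 beats; at 8 beats each that's 2 chords.
Overall: 18 chords over 21 bars → 18/21 = 6/7 chords per bar.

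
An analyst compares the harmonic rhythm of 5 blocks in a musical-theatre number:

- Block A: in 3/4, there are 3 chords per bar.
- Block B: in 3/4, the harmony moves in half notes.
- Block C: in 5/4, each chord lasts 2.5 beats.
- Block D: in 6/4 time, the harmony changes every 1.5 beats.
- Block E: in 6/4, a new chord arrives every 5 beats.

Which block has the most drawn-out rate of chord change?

Block E

A: 3 beats/bar ÷ 1 beat/chord = 3 chords/bar.
B: 3 beats/bar ÷ 2 beats/chord = 1.5 chords/bar.
C: 5 beats/bar ÷ 2.5 beats/chord = 2 chords/bar.
D: 6 beats/bar ÷ 1.5 beats/chord = 4 chords/bar.
E: 6 beats/bar ÷ 5 beats/chord = 1.2 chords/bar.
Slowest is E at 1.2 chords/bar.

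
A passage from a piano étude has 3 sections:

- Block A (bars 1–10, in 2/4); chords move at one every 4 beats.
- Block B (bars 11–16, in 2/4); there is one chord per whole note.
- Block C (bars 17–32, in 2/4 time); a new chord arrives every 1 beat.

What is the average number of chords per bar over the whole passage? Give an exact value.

1.25 chords per bar

A: 10 bars of 2 beats is 20 beats; at 4 beats each that's 5 chords.
B: 6 bars of 2 beats is 12 beats; at 4 beats each that's 3 chords.
C: 16 bars of 2 beats is 32 beats; at 1 beat each that's 32 chords.
Overall: 40 chords over 32 bars → 40/32 = 1.25 chords per bar.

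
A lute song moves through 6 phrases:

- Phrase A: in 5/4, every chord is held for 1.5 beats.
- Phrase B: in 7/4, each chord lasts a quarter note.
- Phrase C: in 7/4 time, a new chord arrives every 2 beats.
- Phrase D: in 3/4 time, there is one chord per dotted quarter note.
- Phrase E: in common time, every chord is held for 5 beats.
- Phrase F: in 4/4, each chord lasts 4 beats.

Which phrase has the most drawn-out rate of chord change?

A: 5/1.5 = 10/3 chords/bar.
B: 7/1 = 7 chords/bar.
C: 7/2 = 3.5 chords/bar.
D: 3/1.5 = 2 chords/bar.
E: 4/5 = 0.8 chords/bar.
F: 4/4 = 1 chord/bar.
Slowest is E at 0.8 chords/bar.

Phrase E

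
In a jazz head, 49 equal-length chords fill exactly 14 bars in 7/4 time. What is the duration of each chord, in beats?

2 beats

14 bars × 7 beats/bar = 98 beats total.
98 beats ÷ 49 chords = 2 beats per chord.
(That is a half note.)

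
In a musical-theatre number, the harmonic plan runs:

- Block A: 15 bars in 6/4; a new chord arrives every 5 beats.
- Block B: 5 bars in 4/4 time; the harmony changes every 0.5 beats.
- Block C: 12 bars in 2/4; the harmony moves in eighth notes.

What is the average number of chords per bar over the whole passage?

53/16 chords per bar

A: 15 bars of 6 beats is 90 beats; at 5 beats each that's 18 chords.
B: 5 bars of 4 beats is 20 beats; at 0.5 beats each that's 40 chords.
C: 12 bars of 2 beats is 24 beats; at 0.5 beats each that's 48 chords.
Overall: 106 chords over 32 bars → 106/32 = 53/16 chords per bar.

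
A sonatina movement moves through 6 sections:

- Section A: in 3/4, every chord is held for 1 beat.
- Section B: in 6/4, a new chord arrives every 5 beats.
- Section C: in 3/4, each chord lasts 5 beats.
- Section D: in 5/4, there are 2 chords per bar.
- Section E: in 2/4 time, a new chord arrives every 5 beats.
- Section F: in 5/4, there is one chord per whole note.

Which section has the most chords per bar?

A: 3 beats/bar ÷ 1 beat/chord = 3 chords/bar.
B: 6 beats/bar ÷ 5 beats/chord = 1.2 chords/bar.
C: 3 beats/bar ÷ 5 beats/chord = 0.6 chords/bar.
D: 5 beats/bar ÷ 2.5 beats/chord = 2 chords/bar.
E: 2 beats/bar ÷ 5 beats/chord = 0.4 chords/bar.
F: 5 beats/bar ÷ 4 beats/chord = 1.25 chords/bar.
Fastest is A at 3 chords/bar.

Section A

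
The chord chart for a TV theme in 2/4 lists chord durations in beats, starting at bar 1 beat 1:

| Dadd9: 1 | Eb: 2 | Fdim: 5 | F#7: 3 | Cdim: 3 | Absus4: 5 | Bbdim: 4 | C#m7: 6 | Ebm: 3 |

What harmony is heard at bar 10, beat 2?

Beat 2 of bar 10 is beat (10−1)×2 + 2 = 20 overall.
Running totals: Dadd9 ends at 1, Eb ends at 3, Fdim ends at 8, F#7 ends at 11, Cdim ends at 14, Absus4 ends at 19, Bbdim ends at 23.
Beat 20 falls within Bbdim.

Bbdim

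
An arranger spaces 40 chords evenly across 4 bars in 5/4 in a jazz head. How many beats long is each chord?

4 bars × 5 beats/bar = 20 beats total.
20 beats ÷ 40 chords = 0.5 beats per chord.
(That is an eighth note.)

0.5 beats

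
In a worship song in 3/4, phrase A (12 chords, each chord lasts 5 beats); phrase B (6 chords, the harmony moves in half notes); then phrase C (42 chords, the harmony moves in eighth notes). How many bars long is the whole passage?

A: 12 × 5 = 60 beats = 20 bars.
B: 6 × 2 = 12 beats = 4 bars.
C: 42 × 0.5 = 21 beats = 7 bars.
Total: 20 + 4 + 7 = 31 bars.

31 bars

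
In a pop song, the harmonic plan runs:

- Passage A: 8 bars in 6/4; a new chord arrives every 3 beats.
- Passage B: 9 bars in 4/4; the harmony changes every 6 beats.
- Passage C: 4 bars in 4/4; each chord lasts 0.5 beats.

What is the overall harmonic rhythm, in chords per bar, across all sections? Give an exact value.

18/7 chords per bar

A: 8 bars of 6 beats is 48 beats; at 3 beats each that's 16 chords.
B: 9 bars of 4 beats is 36 beats; at 6 beats each that's 6 chords.
C: 4 bars of 4 beats is 16 beats; at 0.5 beats each that's 32 chords.
Overall: 54 chords over 21 bars → 54/21 = 18/7 chords per bar.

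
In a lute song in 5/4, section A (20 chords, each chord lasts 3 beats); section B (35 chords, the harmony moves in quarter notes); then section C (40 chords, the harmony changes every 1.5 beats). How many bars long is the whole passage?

31 bars

A: 20 × 3 = 60 beats = 12 bars.
B: 35 × 1 = 35 beats = 7 bars.
C: 40 × 1.5 = 60 beats = 12 bars.
Total: 12 + 7 + 12 = 31 bars.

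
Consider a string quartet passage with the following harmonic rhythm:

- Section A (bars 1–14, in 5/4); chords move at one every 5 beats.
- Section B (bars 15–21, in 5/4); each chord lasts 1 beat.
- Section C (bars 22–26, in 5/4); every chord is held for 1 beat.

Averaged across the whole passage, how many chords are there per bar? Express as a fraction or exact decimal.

A: 14 bars of 5 beats is 70 beats; at 5 beats each that's 14 chords.
B: 7 bars of 5 beats is 35 beats; at 1 beat each that's 35 chords.
C: 5 bars of 5 beats is 25 beats; at 1 beat each that's 25 chords.
Overall: 74 chords over 26 bars → 74/26 = 37/13 chords per bar.

37/13 chords per bar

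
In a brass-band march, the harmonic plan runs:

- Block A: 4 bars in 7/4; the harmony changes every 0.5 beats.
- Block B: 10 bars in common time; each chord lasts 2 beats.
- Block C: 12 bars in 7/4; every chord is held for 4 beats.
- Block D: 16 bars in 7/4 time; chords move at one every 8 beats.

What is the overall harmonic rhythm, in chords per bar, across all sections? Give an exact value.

37/14 chords per bar

A: 4 × 7 = 28 beats ÷ 0.5 = 56 chords.
B: 10 × 4 = 40 beats ÷ 2 = 20 chords.
C: 12 × 7 = 84 beats ÷ 4 = 21 chords.
D: 16 × 7 = 112 beats ÷ 8 = 14 chords.
Overall: 111 chords over 42 bars → 111/42 = 37/14 chords per bar.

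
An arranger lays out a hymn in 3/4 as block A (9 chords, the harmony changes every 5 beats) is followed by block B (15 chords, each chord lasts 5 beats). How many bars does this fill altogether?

40 bars

A: 9 × 5 = 45 beats = 15 bars.
B: 15 × 5 = 75 beats = 25 bars.
Total: 15 + 25 = 40 bars.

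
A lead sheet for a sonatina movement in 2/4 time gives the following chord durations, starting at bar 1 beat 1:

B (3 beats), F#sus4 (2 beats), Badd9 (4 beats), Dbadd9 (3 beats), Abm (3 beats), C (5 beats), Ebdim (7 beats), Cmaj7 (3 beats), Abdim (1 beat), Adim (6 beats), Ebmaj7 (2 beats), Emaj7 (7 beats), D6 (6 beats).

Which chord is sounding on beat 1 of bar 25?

D6

Beat 1 of bar 25 is beat (25−1)×2 + 1 = 49 overall.
Running totals: B ends at 3, F#sus4 ends at 5, Badd9 ends at 9, Dbadd9 ends at 12, Abm ends at 15, C ends at 20, Ebdim ends at 27, Cmaj7 ends at 30, Abdim ends at 31, Adim ends at 37, Ebmaj7 ends at 39, Emaj7 ends at 46, D6 ends at 52.
Beat 49 falls within D6.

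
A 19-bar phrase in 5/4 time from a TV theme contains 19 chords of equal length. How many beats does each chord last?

5 beats

19 bars × 5 beats/bar = 95 beats total.
95 beats ÷ 19 chords = 5 beats per chord.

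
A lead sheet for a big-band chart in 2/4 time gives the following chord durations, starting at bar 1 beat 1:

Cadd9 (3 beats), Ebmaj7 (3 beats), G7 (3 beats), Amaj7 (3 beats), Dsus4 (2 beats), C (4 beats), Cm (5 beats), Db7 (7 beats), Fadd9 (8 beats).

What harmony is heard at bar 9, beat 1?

Beat 1 of bar 9 is beat (9−1)×2 + 1 = 17 overall.
Running totals: Cadd9 ends at 3, Ebmaj7 ends at 6, G7 ends at 9, Amaj7 ends at 12, Dsus4 ends at 14, C ends at 18.
Beat 17 falls within C.

C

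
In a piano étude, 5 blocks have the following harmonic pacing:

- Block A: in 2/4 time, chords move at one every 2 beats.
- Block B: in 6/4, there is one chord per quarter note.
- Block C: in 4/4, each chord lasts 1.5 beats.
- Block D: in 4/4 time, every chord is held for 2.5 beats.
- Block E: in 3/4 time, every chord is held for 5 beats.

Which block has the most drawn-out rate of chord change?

A: 2/2 = 1 chord/bar.
B: 6/1 = 6 chords/bar.
C: 4/1.5 = 8/3 chords/bar.
D: 4/2.5 = 1.6 chords/bar.
E: 3/5 = 0.6 chords/bar.
Slowest is E at 0.6 chords/bar.

Block E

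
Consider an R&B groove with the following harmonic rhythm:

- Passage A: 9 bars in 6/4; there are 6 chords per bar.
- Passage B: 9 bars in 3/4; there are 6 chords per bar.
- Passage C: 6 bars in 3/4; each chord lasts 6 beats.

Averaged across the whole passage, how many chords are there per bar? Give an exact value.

4.625 chords per bar

A: 9 × 6 = 54 beats ÷ 1 = 54 chords.
B: 9 × 3 = 27 beats ÷ 0.5 = 54 chords.
C: 6 × 3 = 18 beats ÷ 6 = 3 chords.
Overall: 111 chords over 24 bars → 111/24 = 4.625 chords per bar.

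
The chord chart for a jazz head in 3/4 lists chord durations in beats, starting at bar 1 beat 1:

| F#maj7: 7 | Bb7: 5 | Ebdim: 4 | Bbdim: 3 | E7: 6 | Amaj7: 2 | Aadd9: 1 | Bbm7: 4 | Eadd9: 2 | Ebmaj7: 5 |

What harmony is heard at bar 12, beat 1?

Eadd9

Beat 1 of bar 12 is beat (12−1)×3 + 1 = 34 overall.
Running totals: F#maj7 ends at 7, Bb7 ends at 12, Ebdim ends at 16, Bbdim ends at 19, E7 ends at 25, Amaj7 ends at 27, Aadd9 ends at 28, Bbm7 ends at 32, Eadd9 ends at 34.
Beat 34 falls within Eadd9.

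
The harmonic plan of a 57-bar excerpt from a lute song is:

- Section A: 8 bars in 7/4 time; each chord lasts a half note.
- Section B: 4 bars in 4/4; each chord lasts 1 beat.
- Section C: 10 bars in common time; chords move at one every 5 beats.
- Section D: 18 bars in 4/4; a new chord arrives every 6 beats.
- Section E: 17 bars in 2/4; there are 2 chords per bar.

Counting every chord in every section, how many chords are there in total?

A: 8 bars × 7 beats = 56 beats; 2 beats/chord → 28 chords.
B: 4 bars × 4 beats = 16 beats; 1 beat/chord → 16 chords.
C: 10 bars × 4 beats = 40 beats; 5 beats/chord → 8 chords.
D: 18 bars × 4 beats = 72 beats; 6 beats/chord → 12 chords.
E: 17 bars × 2 beats = 34 beats; 1 beat/chord → 34 chords.
Total: 28 + 16 + 8 + 12 + 34 = 98.

98 chords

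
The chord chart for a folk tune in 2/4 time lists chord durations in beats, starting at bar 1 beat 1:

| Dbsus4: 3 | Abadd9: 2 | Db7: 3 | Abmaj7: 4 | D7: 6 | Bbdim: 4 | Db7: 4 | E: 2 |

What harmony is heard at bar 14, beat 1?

Beat 1 of bar 14 is beat (14−1)×2 + 1 = 27 overall.
Running totals: Dbsus4 ends at 3, Abadd9 ends at 5, Db7 ends at 8, Abmaj7 ends at 12, D7 ends at 18, Bbdim ends at 22, Db7 ends at 26, E ends at 28.
Beat 27 falls within E.

E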